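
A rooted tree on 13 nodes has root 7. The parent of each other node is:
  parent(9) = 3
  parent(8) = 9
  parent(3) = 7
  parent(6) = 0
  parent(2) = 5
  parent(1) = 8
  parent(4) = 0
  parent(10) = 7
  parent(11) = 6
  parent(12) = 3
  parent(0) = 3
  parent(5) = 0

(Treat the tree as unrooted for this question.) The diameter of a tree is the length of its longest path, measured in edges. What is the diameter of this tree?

BFS from 11 reaches 1 last, at distance 6; BFS from 1 confirms no node is farther.
Path: 11 – 6 – 0 – 3 – 9 – 8 – 1.

6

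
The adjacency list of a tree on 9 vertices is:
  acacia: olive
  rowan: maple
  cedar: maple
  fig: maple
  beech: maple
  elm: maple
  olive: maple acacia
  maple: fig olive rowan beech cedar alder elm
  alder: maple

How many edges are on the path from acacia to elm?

Walking from acacia: acacia–olive–maple–elm. Length 3.

3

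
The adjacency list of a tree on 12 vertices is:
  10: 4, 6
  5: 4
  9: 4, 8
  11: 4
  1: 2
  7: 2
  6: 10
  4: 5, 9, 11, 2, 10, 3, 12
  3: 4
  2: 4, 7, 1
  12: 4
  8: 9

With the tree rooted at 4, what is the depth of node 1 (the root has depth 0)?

2

4 – 2 – 1 — 2 edges.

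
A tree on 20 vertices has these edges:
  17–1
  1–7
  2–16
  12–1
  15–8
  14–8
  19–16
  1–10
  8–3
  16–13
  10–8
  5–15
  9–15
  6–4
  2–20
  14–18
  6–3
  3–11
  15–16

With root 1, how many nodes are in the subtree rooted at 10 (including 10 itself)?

Descendants of 10 (including itself): 10, 8, 3, 15, 14, 6, 11, 9, 16, 5, 18, 4, 19, 13, 2, 20. That's 16.

16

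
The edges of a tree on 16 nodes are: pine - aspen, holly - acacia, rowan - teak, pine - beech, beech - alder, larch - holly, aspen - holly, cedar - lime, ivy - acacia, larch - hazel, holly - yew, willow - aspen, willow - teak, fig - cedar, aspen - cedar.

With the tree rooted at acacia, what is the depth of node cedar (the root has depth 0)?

Climbing from cedar to the root: cedar – aspen – holly – acacia. That's 3 steps.

3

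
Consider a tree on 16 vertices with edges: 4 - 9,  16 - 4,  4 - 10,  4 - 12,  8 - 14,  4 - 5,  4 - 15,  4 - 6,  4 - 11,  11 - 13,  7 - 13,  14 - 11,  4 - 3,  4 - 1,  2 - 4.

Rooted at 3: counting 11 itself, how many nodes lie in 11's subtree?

The subtree rooted at 11 contains: 11, 13, 14, 7, 8 — 5 nodes.

5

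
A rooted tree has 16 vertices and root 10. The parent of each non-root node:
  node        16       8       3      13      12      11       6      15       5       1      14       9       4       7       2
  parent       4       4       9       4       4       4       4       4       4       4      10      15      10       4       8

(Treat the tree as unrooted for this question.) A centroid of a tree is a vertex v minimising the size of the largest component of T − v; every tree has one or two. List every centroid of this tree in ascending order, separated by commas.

Removing 4 splits the tree into components of sizes 3, 2, 2, 1, 1, 1, 1, 1, 1, 1, 1; the largest is 3 ≤ ⌊16/2⌋ = 8.
Every other node leaves some component of size > 8, so the centroid is unique.

4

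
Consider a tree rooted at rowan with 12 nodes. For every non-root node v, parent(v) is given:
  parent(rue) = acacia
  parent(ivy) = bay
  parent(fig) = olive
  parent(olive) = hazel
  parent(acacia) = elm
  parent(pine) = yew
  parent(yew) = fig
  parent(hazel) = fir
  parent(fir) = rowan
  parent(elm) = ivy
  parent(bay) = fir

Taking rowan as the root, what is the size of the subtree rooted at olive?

olive's subtree: {olive, fig, yew, pine}, size 4.

4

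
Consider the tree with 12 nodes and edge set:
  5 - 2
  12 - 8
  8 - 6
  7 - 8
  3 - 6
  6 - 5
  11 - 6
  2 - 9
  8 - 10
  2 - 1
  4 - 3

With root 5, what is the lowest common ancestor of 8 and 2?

Ancestors of 8 (toward the root): 8, 6, 5.
Ancestors of 2: 2, 5.
The deepest node appearing in both lists is 5.

5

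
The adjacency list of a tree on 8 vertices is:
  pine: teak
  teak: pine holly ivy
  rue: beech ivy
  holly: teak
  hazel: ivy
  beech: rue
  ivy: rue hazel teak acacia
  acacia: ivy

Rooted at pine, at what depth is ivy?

2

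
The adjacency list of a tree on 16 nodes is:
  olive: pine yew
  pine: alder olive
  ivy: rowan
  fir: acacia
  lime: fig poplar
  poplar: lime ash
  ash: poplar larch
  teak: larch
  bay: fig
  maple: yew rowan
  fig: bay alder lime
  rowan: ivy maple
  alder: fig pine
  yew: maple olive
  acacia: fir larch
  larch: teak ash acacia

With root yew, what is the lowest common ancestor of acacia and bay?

fig

Ancestors of acacia (toward the root): acacia, larch, ash, poplar, lime, fig, alder, pine, olive, yew.
Ancestors of bay: bay, fig, alder, pine, olive, yew.
The deepest node appearing in both lists is fig.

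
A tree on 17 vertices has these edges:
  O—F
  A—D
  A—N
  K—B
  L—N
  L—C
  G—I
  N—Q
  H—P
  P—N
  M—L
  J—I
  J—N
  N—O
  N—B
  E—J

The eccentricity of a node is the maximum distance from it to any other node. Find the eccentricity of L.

4

Distances from L peak at 4, attained at G.
L – N – J – I – G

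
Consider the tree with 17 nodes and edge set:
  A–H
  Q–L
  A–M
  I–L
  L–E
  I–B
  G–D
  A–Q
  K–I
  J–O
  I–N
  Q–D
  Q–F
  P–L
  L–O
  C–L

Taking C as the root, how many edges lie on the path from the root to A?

Path from C to A: C – L – Q – A, which has 3 edges.

3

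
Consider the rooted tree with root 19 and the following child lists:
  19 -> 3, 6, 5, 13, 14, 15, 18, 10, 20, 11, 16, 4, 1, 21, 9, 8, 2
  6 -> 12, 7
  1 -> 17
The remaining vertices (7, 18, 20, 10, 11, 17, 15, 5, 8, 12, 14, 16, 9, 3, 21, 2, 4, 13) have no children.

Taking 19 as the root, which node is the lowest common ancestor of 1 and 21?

19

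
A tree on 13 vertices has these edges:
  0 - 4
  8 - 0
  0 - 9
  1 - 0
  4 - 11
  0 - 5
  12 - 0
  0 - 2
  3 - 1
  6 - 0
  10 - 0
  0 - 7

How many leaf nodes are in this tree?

10

Degree-1 nodes: 2, 3, 5, 6, 7, 8, 9, 10, 11, 12 — 10 of them.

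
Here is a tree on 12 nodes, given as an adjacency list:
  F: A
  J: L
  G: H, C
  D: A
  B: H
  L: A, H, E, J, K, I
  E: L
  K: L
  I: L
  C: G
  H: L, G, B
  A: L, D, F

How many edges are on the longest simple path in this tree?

Starting from C, a farthest node is D at distance 5.
One longest path: C-G-H-L-A-D.
So the diameter is 5.

5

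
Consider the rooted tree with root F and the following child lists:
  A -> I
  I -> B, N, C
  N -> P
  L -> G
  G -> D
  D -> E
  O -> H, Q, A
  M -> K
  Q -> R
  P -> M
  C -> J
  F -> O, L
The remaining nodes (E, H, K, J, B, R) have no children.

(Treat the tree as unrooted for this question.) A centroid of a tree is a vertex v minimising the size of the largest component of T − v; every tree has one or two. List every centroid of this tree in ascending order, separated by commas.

A, O

Removing O splits the tree into components of sizes 9, 5, 2, 1; the largest is 9 ≤ ⌊18/2⌋ = 9.
Its neighbour A also leaves a largest component of size 9, so both are centroids.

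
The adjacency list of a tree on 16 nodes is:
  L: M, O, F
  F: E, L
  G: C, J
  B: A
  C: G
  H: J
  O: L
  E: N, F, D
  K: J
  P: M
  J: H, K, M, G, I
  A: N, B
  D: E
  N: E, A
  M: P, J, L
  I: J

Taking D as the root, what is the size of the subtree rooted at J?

6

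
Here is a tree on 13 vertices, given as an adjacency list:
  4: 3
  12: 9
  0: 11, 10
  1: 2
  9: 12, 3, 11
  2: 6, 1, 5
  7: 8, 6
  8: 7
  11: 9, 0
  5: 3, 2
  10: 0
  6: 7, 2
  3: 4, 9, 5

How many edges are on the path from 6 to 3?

3

Walking from 6: 6–2–5–3. Length 3.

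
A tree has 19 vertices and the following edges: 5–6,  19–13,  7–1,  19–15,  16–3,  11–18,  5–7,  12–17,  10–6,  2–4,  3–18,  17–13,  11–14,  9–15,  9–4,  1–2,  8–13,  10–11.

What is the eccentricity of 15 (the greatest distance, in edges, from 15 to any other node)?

12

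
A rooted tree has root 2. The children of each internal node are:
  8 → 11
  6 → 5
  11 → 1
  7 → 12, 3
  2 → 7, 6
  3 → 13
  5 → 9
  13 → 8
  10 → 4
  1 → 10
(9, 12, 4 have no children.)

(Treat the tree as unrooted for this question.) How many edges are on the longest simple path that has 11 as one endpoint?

Distances from 11 peak at 8, attained at 9.
11–8–13–3–7–2–6–5–9

8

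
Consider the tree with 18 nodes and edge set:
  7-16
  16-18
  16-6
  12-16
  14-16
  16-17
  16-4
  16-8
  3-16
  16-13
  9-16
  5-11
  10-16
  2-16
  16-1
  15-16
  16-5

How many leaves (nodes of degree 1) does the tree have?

Exactly 16 nodes have a single neighbour: 1, 2, 3, 4, 6, 7, 8, 9, 10, 11, 12, 13, 14, 15, 17, 18.

16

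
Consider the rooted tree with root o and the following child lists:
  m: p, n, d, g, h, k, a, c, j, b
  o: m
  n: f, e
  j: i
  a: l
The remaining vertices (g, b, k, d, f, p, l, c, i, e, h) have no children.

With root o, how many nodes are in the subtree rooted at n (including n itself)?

3

Descendants of n (including itself): n, f, e. That's 3.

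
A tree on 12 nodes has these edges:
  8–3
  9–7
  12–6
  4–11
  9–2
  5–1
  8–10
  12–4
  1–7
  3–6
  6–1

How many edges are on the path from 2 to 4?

The path is 2 – 9 – 7 – 1 – 6 – 12 – 4, which has 6 edges.

6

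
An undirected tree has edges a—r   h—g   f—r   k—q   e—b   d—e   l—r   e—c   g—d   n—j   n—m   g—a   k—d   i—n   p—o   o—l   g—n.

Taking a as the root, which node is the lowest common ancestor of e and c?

e

Path e→root: e d g a; path c→root: c e d g a.
First common node: e.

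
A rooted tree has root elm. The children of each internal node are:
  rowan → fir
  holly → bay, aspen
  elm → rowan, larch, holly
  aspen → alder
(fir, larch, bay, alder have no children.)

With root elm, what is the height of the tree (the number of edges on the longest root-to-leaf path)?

3

A deepest node is alder, reached by elm–holly–aspen–alder.
That path has 3 edges, so the height is 3.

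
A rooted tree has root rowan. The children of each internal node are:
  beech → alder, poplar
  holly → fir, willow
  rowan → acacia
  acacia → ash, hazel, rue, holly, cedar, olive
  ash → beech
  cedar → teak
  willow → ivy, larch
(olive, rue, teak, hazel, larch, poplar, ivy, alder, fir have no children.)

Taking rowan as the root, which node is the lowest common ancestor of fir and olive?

acacia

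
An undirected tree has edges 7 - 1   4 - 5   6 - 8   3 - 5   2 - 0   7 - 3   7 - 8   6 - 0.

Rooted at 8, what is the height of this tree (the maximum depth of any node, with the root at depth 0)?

4

A deepest node is 4, reached by 8 → 7 → 3 → 5 → 4.
That path has 4 edges, so the height is 4.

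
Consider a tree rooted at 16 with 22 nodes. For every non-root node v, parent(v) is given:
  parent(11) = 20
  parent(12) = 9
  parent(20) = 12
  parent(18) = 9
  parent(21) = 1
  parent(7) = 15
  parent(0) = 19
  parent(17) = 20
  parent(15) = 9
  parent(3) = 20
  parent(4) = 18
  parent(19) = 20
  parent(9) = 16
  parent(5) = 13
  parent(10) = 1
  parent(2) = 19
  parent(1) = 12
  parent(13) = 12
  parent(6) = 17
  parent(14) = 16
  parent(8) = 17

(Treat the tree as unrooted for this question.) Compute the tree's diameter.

BFS from 14 reaches 0 last, at distance 6; BFS from 0 confirms no node is farther.
Path: 14–16–9–12–20–19–0.

6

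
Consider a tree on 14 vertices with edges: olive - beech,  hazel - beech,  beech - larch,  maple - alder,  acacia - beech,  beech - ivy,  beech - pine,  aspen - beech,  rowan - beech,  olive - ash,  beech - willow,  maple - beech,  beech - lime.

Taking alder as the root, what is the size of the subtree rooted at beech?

12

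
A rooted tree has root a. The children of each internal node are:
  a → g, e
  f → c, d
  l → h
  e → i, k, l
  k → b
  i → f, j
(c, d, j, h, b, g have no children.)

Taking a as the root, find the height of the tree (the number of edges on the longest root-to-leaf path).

4

The longest root-to-leaf path is a-e-i-f-d (4 edges).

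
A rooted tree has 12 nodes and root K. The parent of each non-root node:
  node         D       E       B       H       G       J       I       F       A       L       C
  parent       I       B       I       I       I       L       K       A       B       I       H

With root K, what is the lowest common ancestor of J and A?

J's ancestor chain is J, L, I, K and A's is A, B, I, K; they first meet at I.

I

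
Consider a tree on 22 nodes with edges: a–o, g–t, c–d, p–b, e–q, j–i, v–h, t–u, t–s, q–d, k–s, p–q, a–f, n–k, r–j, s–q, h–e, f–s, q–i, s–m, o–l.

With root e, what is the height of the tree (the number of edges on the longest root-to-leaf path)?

6

A deepest node is l, reached by e → q → s → f → a → o → l.
That path has 6 edges, so the height is 6.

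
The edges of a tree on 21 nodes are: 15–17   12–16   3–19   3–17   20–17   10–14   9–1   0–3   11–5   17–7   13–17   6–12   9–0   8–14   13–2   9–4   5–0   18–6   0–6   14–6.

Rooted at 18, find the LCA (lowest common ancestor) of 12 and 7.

Ancestors of 12 (toward the root): 12, 6, 18.
Ancestors of 7: 7, 17, 3, 0, 6, 18.
The deepest node appearing in both lists is 6.

6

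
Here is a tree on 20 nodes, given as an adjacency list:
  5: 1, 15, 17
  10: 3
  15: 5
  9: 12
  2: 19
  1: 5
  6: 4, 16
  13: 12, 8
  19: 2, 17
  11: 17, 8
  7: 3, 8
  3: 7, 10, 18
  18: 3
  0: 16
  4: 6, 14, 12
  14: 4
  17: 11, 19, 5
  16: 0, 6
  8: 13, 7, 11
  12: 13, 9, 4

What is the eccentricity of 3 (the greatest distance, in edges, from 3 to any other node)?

8

A farthest node from 3 is 0.
The path 3-7-8-13-12-4-6-16-0 has 8 edges.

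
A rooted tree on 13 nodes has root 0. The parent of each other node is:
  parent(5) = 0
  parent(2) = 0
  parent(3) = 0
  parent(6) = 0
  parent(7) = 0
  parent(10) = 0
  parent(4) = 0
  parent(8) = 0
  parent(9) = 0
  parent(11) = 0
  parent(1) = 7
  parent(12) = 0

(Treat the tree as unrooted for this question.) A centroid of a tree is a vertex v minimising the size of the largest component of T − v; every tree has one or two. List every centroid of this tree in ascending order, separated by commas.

Removing 0 splits the tree into components of sizes 2, 1, 1, 1, 1, 1, 1, 1, 1, 1, 1; the largest is 2 ≤ ⌊13/2⌋ = 6.
No neighbour of 0 does as well, so 0 is the unique centroid.

0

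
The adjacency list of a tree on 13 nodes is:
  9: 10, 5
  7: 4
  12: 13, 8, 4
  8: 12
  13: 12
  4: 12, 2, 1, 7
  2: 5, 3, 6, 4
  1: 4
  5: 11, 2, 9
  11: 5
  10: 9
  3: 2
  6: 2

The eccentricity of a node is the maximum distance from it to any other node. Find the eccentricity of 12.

5

The node farthest from 12 is 10, via 12-4-2-5-9-10 — 5 edges.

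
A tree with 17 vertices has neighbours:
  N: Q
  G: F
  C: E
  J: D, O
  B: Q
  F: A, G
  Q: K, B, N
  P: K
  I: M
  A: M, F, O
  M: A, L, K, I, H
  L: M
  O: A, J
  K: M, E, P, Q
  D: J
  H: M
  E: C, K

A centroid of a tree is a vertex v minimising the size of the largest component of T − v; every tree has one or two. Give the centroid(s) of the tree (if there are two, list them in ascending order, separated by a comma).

Delete M: the remaining components have sizes 7, 6, 1, 1, 1. Max 7 ≤ 8, so M is a centroid.
No neighbour of M does as well, so M is the unique centroid.

M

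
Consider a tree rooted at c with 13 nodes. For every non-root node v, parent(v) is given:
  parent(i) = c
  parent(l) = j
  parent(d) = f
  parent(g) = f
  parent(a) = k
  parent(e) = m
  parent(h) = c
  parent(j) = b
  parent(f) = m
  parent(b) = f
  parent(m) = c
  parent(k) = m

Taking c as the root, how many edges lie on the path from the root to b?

c → m → f → b — 3 edges.

3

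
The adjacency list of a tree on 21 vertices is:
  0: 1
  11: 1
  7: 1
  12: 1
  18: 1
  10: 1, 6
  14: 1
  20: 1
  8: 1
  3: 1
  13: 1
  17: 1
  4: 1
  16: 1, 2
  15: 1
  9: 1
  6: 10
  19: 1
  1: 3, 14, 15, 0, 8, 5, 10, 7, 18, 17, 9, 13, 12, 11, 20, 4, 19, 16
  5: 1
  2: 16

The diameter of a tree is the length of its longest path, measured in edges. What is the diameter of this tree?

BFS from 6 reaches 2 last, at distance 4; BFS from 2 confirms no node is farther.
Path: 6-10-1-16-2.

4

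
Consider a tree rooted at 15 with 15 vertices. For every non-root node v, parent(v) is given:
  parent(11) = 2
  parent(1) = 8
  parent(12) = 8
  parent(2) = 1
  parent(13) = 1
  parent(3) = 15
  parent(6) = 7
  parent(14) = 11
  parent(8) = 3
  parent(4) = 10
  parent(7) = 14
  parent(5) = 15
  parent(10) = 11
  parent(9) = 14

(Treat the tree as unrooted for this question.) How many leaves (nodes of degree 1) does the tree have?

The leaves are 4, 5, 6, 9, 12, 13.
That is 6 leaves.

6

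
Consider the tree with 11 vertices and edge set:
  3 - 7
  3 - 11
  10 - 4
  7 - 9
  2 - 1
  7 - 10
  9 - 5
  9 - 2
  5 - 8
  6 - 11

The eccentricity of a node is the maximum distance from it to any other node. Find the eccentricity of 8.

6

A farthest node from 8 is 6.
The path 8 – 5 – 9 – 7 – 3 – 11 – 6 has 6 edges.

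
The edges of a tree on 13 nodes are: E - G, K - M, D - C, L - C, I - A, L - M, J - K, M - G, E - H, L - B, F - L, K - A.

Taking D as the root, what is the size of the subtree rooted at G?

The subtree rooted at G contains: G, E, H — 3 nodes.

3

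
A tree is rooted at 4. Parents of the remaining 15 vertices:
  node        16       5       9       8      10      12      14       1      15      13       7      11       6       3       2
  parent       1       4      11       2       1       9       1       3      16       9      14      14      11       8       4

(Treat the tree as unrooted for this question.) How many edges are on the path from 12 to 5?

The path is 12 - 9 - 11 - 14 - 1 - 3 - 8 - 2 - 4 - 5, which has 9 edges.

9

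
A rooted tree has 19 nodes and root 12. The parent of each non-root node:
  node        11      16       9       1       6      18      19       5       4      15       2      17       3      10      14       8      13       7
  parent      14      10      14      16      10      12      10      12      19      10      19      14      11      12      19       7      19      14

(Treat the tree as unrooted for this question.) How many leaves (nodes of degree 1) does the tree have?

The leaves are 1, 2, 3, 4, 5, 6, 8, 9, 13, 15, 17, 18.
That is 12 leaves.

12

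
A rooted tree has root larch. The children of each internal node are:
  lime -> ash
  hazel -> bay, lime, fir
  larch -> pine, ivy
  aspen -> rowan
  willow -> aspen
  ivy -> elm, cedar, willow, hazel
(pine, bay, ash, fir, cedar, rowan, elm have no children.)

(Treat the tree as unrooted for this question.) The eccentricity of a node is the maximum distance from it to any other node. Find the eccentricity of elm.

The node farthest from elm is rowan (ash also at distance 4), via elm – ivy – willow – aspen – rowan — 4 edges.

4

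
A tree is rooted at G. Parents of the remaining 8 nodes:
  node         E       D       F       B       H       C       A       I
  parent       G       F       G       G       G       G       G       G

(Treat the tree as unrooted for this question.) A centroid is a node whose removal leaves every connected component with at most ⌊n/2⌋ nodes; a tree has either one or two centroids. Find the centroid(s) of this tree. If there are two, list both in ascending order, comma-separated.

G

Removing G splits the tree into components of sizes 2, 1, 1, 1, 1, 1, 1; the largest is 2 ≤ ⌊9/2⌋ = 4.
Every other node leaves some component of size > 4, so the centroid is unique.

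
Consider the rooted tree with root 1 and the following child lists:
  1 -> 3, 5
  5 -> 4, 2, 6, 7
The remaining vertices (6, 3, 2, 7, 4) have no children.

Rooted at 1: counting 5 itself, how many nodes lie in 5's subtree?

5

The subtree rooted at 5 contains: 5, 6, 7, 2, 4 — 5 nodes.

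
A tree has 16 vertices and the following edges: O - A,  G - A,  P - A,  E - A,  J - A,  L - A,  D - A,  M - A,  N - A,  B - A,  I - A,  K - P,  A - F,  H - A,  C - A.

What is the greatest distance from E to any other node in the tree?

3

A farthest node from E is K.
The path E – A – P – K has 3 edges.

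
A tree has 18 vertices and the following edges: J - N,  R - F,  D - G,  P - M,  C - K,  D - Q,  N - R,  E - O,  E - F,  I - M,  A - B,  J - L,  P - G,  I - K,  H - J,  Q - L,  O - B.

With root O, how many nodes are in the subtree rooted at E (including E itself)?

15

The subtree rooted at E contains: E, F, R, N, J, L, H, Q, D, G, P, M, I, K, C — 15 nodes.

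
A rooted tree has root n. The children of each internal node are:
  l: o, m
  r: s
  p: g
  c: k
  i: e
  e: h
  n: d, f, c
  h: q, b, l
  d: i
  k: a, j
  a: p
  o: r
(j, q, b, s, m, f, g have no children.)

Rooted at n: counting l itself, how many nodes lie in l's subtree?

5

Descendants of l (including itself): l, o, m, r, s. That's 5.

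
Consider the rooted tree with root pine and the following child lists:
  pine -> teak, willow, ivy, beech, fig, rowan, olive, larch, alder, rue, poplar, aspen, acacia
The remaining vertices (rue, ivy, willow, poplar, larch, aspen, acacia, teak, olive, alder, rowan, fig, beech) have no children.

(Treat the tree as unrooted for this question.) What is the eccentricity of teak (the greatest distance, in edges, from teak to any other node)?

Distances from teak peak at 2, attained at ivy (beech, poplar, aspen, olive, willow, alder, acacia, rowan, rue, fig, larch also at distance 2).
teak – pine – ivy

2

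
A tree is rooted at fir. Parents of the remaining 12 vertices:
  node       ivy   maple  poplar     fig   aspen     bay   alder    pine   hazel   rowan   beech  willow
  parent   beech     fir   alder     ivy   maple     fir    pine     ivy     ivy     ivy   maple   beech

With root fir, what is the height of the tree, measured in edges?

6

The longest root-to-leaf path is fir-maple-beech-ivy-pine-alder-poplar (6 edges).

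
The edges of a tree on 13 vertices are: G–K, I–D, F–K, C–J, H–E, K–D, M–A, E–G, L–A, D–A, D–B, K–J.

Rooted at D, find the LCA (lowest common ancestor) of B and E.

D

Ancestors of B (toward the root): B, D.
Ancestors of E: E, G, K, D.
The deepest node appearing in both lists is D.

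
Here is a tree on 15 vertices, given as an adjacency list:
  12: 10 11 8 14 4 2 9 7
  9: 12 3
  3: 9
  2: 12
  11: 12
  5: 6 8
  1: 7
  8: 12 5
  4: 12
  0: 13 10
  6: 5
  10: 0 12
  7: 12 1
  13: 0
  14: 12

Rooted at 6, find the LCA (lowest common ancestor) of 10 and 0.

10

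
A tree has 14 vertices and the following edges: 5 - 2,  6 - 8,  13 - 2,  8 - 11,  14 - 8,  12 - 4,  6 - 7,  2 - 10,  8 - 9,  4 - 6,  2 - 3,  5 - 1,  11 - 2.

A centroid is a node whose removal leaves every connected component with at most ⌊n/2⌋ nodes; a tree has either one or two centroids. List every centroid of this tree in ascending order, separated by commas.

8, 11

Delete 11: the remaining components have sizes 7, 6. Max 7 ≤ 7, so 11 is a centroid.
8 is adjacent to 11 and is also a centroid (the largest component after removing it is likewise 7).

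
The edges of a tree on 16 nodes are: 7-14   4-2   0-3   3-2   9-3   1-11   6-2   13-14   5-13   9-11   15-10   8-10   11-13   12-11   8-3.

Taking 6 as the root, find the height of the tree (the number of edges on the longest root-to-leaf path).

The longest root-to-leaf path is 6 → 2 → 3 → 9 → 11 → 13 → 14 → 7 (7 edges).

7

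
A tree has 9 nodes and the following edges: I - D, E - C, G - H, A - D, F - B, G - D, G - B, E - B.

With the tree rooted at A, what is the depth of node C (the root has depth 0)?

5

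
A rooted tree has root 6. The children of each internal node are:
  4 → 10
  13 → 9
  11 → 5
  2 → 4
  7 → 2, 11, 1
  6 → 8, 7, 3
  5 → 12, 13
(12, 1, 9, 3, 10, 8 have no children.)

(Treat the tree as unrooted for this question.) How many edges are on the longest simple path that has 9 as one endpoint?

A farthest node from 9 is 10.
The path 9 – 13 – 5 – 11 – 7 – 2 – 4 – 10 has 7 edges.

7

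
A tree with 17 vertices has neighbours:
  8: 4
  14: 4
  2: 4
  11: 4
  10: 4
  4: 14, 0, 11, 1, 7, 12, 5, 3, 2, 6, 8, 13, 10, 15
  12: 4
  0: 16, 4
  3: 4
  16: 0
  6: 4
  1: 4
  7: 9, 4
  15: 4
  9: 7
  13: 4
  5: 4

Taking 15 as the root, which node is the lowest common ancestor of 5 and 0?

4

5's ancestor chain is 5, 4, 15 and 0's is 0, 4, 15; they first meet at 4.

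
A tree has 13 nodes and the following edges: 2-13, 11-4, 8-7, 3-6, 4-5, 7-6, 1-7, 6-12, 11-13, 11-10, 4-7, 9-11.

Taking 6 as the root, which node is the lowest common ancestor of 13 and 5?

4

13's ancestor chain is 13, 11, 4, 7, 6 and 5's is 5, 4, 7, 6; they first meet at 4.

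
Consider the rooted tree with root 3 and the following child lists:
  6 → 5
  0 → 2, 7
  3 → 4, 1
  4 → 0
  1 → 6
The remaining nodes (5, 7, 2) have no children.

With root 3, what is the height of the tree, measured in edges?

3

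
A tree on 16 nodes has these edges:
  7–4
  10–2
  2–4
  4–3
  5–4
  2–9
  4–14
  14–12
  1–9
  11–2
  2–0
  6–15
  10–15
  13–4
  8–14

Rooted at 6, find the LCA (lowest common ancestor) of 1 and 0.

2

1's ancestor chain is 1, 9, 2, 10, 15, 6 and 0's is 0, 2, 10, 15, 6; they first meet at 2.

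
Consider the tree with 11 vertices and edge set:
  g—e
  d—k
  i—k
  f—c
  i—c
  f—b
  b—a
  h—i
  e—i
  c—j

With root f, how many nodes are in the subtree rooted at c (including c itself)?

Descendants of c (including itself): c, i, j, k, e, h, d, g. That's 8.

8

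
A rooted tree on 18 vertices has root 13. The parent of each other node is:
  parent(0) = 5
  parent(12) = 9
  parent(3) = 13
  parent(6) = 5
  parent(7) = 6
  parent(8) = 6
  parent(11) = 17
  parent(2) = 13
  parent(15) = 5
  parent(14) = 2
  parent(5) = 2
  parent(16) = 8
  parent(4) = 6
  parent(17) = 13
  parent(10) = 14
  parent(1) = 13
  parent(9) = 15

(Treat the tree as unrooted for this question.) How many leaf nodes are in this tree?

9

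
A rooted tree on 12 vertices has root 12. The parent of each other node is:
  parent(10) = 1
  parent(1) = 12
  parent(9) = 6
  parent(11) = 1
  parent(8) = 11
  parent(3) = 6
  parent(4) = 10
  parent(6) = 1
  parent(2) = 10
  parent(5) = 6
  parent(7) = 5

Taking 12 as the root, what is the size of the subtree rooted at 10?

The subtree rooted at 10 contains: 10, 4, 2 — 3 nodes.

3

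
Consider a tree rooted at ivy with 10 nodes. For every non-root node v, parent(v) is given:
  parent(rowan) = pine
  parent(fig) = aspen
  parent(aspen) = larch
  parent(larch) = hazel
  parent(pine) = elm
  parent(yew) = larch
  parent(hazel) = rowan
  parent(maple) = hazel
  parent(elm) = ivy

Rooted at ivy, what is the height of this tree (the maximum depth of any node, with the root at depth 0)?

The longest root-to-leaf path is ivy – elm – pine – rowan – hazel – larch – aspen – fig (7 edges).

7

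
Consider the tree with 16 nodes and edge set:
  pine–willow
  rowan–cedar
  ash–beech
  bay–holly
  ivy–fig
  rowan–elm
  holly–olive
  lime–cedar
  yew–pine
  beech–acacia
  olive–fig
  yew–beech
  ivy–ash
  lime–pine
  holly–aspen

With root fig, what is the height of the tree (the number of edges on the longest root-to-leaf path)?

9

elm sits deepest: fig-ivy-ash-beech-yew-pine-lime-cedar-rowan-elm — 9 edges from the root.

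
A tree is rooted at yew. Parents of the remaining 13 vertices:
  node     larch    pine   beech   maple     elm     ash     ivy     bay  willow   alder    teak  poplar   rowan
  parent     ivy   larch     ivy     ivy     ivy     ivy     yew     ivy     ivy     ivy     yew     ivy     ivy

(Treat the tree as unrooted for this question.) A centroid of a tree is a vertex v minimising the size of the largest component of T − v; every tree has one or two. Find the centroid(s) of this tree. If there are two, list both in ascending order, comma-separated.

Removing ivy splits the tree into components of sizes 2, 2, 1, 1, 1, 1, 1, 1, 1, 1, 1; the largest is 2 ≤ ⌊14/2⌋ = 7.
Every other node leaves some component of size > 7, so the centroid is unique.

ivy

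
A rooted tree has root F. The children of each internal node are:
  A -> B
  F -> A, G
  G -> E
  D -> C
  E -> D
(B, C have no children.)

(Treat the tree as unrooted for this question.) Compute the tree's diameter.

6

A longest path is C–D–E–G–F–A–B, with 6 edges.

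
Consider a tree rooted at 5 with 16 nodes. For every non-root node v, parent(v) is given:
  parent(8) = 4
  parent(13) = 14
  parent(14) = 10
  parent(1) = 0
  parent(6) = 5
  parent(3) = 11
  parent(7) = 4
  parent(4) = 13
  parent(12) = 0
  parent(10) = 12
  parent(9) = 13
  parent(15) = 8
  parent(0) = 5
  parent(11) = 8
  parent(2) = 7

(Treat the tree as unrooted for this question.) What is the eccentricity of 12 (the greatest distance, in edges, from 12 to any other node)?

7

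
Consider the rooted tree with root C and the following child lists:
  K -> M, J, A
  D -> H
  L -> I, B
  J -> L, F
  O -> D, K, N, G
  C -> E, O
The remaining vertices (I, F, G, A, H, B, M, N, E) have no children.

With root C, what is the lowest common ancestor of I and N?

Path I→root: I L J K O C; path N→root: N O C.
First common node: O.

O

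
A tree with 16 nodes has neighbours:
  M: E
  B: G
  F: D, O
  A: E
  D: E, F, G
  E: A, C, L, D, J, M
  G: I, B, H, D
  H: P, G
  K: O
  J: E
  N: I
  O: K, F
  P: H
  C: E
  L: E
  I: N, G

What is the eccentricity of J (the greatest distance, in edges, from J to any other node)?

A farthest node from J is K (N, P also at distance 5).
The path J–E–D–F–O–K has 5 edges.

5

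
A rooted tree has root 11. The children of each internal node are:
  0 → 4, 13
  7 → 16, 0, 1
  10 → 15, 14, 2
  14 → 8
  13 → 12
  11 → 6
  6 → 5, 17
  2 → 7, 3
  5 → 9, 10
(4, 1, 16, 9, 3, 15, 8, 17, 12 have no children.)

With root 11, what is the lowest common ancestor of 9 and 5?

9's ancestor chain is 9, 5, 6, 11 and 5's is 5, 6, 11; they first meet at 5.

5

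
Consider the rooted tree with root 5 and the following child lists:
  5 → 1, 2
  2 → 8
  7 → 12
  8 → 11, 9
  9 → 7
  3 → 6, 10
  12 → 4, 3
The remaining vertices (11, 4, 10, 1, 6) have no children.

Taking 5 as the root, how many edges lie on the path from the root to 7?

4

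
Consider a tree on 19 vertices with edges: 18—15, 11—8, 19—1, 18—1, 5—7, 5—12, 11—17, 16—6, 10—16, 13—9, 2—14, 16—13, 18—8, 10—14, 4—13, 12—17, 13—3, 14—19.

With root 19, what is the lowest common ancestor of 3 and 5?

19

Path 3→root: 3 13 16 10 14 19; path 5→root: 5 12 17 11 8 18 1 19.
First common node: 19.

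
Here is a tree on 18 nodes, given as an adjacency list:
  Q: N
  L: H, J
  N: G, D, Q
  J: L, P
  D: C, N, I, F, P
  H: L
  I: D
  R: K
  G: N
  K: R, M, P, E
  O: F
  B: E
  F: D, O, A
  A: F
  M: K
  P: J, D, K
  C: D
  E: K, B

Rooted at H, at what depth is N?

5

Path from H to N: H → L → J → P → D → N, which has 5 edges.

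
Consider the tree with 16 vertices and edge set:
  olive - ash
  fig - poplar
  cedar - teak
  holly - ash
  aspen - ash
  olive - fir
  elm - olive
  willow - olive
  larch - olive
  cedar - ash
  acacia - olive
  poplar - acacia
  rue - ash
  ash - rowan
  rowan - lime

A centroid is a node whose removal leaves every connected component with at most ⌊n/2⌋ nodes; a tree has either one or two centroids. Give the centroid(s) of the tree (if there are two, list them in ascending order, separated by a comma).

ash, olive

If olive is removed the pieces have sizes 8, 3, 1, 1, 1, 1, all ≤ ⌊16/2⌋ = 8.
ash is adjacent to olive and is also a centroid (the largest component after removing it is likewise 8).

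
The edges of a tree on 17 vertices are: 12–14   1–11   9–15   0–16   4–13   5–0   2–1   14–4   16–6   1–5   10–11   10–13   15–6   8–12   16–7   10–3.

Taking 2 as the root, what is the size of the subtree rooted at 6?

3

Descendants of 6 (including itself): 6, 15, 9. That's 3.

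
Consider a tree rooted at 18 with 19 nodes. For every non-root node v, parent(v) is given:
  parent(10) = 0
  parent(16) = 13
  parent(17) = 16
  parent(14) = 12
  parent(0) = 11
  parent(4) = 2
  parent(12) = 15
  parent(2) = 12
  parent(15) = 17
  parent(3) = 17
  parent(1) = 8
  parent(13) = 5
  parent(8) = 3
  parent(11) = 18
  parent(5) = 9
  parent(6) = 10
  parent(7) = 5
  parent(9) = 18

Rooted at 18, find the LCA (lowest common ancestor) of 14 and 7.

Path 14→root: 14 12 15 17 16 13 5 9 18; path 7→root: 7 5 9 18.
First common node: 5.

5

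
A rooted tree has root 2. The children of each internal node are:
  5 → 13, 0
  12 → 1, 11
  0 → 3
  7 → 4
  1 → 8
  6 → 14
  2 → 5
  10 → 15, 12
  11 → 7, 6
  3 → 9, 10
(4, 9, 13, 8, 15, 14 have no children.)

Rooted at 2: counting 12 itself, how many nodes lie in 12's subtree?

8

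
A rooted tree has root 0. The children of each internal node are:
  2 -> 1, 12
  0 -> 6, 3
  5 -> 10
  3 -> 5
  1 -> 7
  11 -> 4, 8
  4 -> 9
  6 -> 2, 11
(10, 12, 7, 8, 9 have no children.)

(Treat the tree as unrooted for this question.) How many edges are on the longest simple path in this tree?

BFS from 7 reaches 10 last, at distance 7; BFS from 10 confirms no node is farther.
Path: 7–1–2–6–0–3–5–10.

7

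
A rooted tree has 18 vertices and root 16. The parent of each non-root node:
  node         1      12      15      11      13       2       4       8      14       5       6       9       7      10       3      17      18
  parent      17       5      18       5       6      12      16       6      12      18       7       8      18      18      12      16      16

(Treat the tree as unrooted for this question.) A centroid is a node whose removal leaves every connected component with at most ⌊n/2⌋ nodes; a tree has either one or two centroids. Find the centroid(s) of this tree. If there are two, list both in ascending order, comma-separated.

Delete 18: the remaining components have sizes 6, 5, 4, 1, 1. Max 6 ≤ 9, so 18 is a centroid.
Every other node leaves some component of size > 9, so the centroid is unique.

18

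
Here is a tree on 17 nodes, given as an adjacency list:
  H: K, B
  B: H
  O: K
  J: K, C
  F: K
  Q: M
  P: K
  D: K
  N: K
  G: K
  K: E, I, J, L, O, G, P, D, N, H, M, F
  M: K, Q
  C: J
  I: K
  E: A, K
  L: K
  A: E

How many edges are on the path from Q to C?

4

Walking from Q: Q - M - K - J - C. Length 4.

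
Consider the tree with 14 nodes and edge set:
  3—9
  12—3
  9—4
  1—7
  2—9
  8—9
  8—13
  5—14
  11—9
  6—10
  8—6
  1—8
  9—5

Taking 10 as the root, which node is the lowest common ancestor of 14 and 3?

Path 14→root: 14 5 9 8 6 10; path 3→root: 3 9 8 6 10.
First common node: 9.

9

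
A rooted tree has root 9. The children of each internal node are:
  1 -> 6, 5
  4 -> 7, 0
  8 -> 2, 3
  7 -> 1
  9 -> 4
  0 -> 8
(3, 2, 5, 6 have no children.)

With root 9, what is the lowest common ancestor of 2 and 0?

0

Ancestors of 2 (toward the root): 2, 8, 0, 4, 9.
Ancestors of 0: 0, 4, 9.
The deepest node appearing in both lists is 0.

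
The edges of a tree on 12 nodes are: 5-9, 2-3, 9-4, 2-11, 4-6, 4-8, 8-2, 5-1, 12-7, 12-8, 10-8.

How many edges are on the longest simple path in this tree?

BFS from 3 reaches 1 last, at distance 6; BFS from 1 confirms no node is farther.
Path: 3 - 2 - 8 - 4 - 9 - 5 - 1.

6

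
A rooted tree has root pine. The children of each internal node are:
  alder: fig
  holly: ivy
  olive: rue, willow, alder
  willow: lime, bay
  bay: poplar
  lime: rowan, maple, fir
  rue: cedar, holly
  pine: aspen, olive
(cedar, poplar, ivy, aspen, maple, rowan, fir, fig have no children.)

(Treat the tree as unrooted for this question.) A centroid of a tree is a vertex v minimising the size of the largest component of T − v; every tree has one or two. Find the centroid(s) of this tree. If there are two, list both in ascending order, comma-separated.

Delete olive: the remaining components have sizes 7, 4, 2, 2. Max 7 ≤ 8, so olive is a centroid.
Every other node leaves some component of size > 8, so the centroid is unique.

olive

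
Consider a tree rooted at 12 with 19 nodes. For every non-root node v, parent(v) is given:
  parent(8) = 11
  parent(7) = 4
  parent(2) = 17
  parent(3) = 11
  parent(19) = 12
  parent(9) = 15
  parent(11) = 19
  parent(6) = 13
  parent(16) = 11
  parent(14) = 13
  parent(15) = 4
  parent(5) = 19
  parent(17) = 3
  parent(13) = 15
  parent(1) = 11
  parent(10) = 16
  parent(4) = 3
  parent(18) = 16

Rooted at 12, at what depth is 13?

12–19–11–3–4–15–13 — 6 edges.

6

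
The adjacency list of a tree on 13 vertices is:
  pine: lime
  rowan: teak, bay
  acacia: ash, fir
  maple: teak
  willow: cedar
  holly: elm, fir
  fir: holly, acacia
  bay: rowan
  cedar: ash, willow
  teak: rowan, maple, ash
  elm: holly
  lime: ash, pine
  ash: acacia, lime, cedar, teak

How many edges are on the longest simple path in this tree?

7

BFS from elm reaches bay last, at distance 7; BFS from bay confirms no node is farther.
Path: elm-holly-fir-acacia-ash-teak-rowan-bay.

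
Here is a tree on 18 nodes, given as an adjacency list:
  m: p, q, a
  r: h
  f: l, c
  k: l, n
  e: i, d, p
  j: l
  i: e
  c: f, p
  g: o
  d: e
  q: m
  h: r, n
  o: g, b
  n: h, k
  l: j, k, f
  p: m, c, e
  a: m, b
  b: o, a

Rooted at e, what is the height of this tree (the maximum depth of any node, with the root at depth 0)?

8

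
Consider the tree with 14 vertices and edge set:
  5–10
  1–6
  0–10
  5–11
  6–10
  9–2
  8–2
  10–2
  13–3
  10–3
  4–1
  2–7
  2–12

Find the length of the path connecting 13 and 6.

13–3–10–6: 3 edges.

3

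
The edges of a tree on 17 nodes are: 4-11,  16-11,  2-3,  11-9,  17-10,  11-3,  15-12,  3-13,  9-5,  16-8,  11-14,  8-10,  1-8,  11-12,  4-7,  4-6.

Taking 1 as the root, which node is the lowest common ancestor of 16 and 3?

16

16's ancestor chain is 16, 8, 1 and 3's is 3, 11, 16, 8, 1; they first meet at 16.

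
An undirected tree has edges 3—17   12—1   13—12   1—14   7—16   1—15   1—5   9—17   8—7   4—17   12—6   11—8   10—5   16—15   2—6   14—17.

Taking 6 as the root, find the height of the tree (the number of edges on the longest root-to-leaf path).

The longest root-to-leaf path is 6–12–1–15–16–7–8–11 (7 edges).

7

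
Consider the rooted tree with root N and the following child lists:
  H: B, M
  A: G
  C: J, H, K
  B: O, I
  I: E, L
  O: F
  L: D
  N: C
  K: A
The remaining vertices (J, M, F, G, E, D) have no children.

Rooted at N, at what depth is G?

Path from N to G: N–C–K–A–G, which has 4 edges.

4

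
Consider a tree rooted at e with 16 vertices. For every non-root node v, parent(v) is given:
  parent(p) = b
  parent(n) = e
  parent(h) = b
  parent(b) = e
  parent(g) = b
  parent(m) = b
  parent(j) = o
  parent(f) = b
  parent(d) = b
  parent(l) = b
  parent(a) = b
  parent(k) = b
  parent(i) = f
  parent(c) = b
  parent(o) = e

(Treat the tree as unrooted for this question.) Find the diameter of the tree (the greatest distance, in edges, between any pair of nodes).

Starting from j, a farthest node is i at distance 5.
One longest path: j-o-e-b-f-i.
So the diameter is 5.

5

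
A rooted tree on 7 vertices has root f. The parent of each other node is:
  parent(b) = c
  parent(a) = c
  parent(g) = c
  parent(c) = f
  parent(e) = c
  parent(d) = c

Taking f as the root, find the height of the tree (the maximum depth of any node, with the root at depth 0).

2

e sits deepest: f → c → e — 2 edges from the root.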